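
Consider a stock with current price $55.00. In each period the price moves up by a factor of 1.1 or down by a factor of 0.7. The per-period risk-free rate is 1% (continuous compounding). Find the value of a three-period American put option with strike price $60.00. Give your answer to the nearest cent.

$9.56

Risk-neutral probability p = (e^0.01 − 0.7)/(1.1 − 0.7) = 0.3101/0.4000 = 0.7751
Terminal stock prices: S_uuu = 73.21, S_uud = 46.59, S_udd = 29.64, S_ddd = 18.86
Terminal payoffs (K − S): max(-13.21, 0) = 0, max(13.41, 0) = 13.41, max(30.36, 0) = 30.36, max(41.14, 0) = 41.14
Node uu (S = 66.55): continuation = e^(−0.01)·[0.7751·0.0000 + 0.2249·13.4150] = 2.9867; exercise value = 0.0000 ≤ continuation, so V_uu = 2.9867
Node ud (S = 42.35): continuation = e^(−0.01)·[0.7751·13.4150 + 0.2249·30.3550] = 17.0530; exercise value = 17.6500 > continuation, so V_ud = 17.6500 (exercise)
Node dd (S = 26.95): continuation = e^(−0.01)·[0.7751·30.3550 + 0.2249·41.1350] = 32.4530; exercise value = 33.0500 > continuation, so V_dd = 33.0500 (exercise)
Node u (S = 60.5): continuation = e^(−0.01)·[0.7751·2.9867 + 0.2249·17.6500] = 6.2216; exercise value = 0.0000 ≤ continuation, so V_u = 6.2216
Node d (S = 38.5): continuation = e^(−0.01)·[0.7751·17.6500 + 0.2249·33.0500] = 20.9030; exercise value = 21.5000 > continuation, so V_d = 21.5000 (exercise)
Node 0 (S = 55): continuation = e^(−0.01)·[0.7751·6.2216 + 0.2249·21.5000] = 9.5612; exercise value = 5.0000 ≤ continuation, so V_0 = 9.5612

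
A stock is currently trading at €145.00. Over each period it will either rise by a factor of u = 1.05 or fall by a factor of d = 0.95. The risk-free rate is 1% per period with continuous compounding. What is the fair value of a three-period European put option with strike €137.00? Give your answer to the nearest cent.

Risk-neutral probability p = (e^0.01 − 0.95)/(1.05 − 0.95) = 0.0601/0.1000 = 0.6005
Terminal stock prices: S_uuu = 167.9, S_uud = 151.9, S_udd = 137.4, S_ddd = 124.3
Terminal payoffs (K − S): max(-30.86, 0) = 0, max(-14.87, 0) = 0, max(-0.4056, 0) = 0, max(12.68, 0) = 12.68
Node uu (S = 159.9): V_uu = e^(−0.01)·[0.6005·0.0000 + 0.3995·0.0000] = 0.0000
Node ud (S = 144.6): V_ud = e^(−0.01)·[0.6005·0.0000 + 0.3995·0.0000] = 0.0000
Node dd (S = 130.9): V_dd = e^(−0.01)·[0.6005·0.0000 + 0.3995·12.6806] = 5.0155
Node u (S = 152.2): V_u = e^(−0.01)·[0.6005·0.0000 + 0.3995·0.0000] = 0.0000
Node d (S = 137.8): V_d = e^(−0.01)·[0.6005·0.0000 + 0.3995·5.0155] = 1.9837
Node 0 (S = 145): V_0 = e^(−0.01)·[0.6005·0.0000 + 0.3995·1.9837] = 0.7846

€0.78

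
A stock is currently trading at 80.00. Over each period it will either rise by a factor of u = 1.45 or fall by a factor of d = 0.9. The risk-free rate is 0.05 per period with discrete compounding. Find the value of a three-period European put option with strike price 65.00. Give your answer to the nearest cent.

2.22

Risk-neutral probability p = (1 + 0.05 − 0.9)/(1.45 − 0.9) = 0.1500/0.5500 = 0.2727
Terminal stock prices: S_uuu = 243.9, S_uud = 151.4, S_udd = 93.96, S_ddd = 58.32
Terminal payoffs (K − S): max(-178.9, 0) = 0, max(-86.38, 0) = 0, max(-28.96, 0) = 0, max(6.68, 0) = 6.68
Node uu (S = 168.2): V_uu = 1/1.05·[0.2727·0.0000 + 0.7273·0.0000] = 0.0000
Node ud (S = 104.4): V_ud = 1/1.05·[0.2727·0.0000 + 0.7273·0.0000] = 0.0000
Node dd (S = 64.8): V_dd = 1/1.05·[0.2727·0.0000 + 0.7273·6.6800] = 4.6268
Node u (S = 116): V_u = 1/1.05·[0.2727·0.0000 + 0.7273·0.0000] = 0.0000
Node d (S = 72): V_d = 1/1.05·[0.2727·0.0000 + 0.7273·4.6268] = 3.2047
Node 0 (S = 80): V_0 = 1/1.05·[0.2727·0.0000 + 0.7273·3.2047] = 2.2197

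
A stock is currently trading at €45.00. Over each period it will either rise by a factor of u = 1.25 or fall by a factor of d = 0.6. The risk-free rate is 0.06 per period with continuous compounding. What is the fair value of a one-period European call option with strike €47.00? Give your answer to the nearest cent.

€6.19

Risk-neutral probability p = (e^0.06 − 0.6)/(1.25 − 0.6) = 0.4618/0.6500 = 0.7105
Terminal stock prices: S_u = 56.25, S_d = 27
Terminal payoffs (S − K): max(9.25, 0) = 9.25, max(-20, 0) = 0
Node 0 (S = 45): V_0 = e^(−0.06)·[0.7105·9.2500 + 0.2895·0.0000] = 6.1895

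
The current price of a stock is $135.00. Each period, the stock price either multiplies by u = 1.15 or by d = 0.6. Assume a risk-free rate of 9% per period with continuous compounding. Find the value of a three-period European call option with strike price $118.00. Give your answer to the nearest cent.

$48.35

Risk-neutral probability p = (e^0.09 − 0.6)/(1.15 − 0.6) = 0.4942/0.5500 = 0.8985
Terminal stock prices: S_uuu = 205.3, S_uud = 107.1, S_udd = 55.89, S_ddd = 29.16
Terminal payoffs (S − K): max(87.32, 0) = 87.32, max(-10.88, 0) = 0, max(-62.11, 0) = 0, max(-88.84, 0) = 0
Node uu (S = 178.5): V_uu = e^(−0.09)·[0.8985·87.3181 + 0.1015·0.0000] = 71.7027
Node ud (S = 93.15): V_ud = e^(−0.09)·[0.8985·0.0000 + 0.1015·0.0000] = 0.0000
Node dd (S = 48.6): V_dd = e^(−0.09)·[0.8985·0.0000 + 0.1015·0.0000] = 0.0000
Node u (S = 155.2): V_u = e^(−0.09)·[0.8985·71.7027 + 0.1015·0.0000] = 58.8798
Node d (S = 81): V_d = e^(−0.09)·[0.8985·0.0000 + 0.1015·0.0000] = 0.0000
Node 0 (S = 135): V_0 = e^(−0.09)·[0.8985·58.8798 + 0.1015·0.0000] = 48.3501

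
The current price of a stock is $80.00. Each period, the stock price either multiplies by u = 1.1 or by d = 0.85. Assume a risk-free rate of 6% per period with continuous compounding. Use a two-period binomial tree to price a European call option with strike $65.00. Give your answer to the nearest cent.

$22.50

Risk-neutral probability p = (e^0.06 − 0.85)/(1.1 − 0.85) = 0.2118/0.2500 = 0.8473
Terminal stock prices: S_uu = 96.8, S_ud = 74.8, S_dd = 57.8
Terminal payoffs (S − K): max(31.8, 0) = 31.8, max(9.8, 0) = 9.8, max(-7.2, 0) = 0
Node u (S = 88): V_u = e^(−0.06)·[0.8473·31.8000 + 0.1527·9.8000] = 26.7853
Node d (S = 68): V_d = e^(−0.06)·[0.8473·9.8000 + 0.1527·0.0000] = 7.8204
Node 0 (S = 80): V_0 = e^(−0.06)·[0.8473·26.7853 + 0.1527·7.8204] = 22.4990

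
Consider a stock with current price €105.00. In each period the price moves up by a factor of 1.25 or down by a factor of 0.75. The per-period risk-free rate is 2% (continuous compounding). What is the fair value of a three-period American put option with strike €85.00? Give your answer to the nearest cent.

€7.67

Risk-neutral probability p = (e^0.02 − 0.75)/(1.25 − 0.75) = 0.2702/0.5000 = 0.5404
Terminal stock prices: S_uuu = 205.1, S_uud = 123, S_udd = 73.83, S_ddd = 44.3
Terminal payoffs (K − S): max(-120.1, 0) = 0, max(-38.05, 0) = 0, max(11.17, 0) = 11.17, max(40.7, 0) = 40.7
Node uu (S = 164.1): continuation = e^(−0.02)·[0.5404·0.0000 + 0.4596·0.0000] = 0.0000; exercise value = 0.0000 ≤ continuation, so V_uu = 0.0000
Node ud (S = 98.44): continuation = e^(−0.02)·[0.5404·0.0000 + 0.4596·11.1719] = 5.0329; exercise value = 0.0000 ≤ continuation, so V_ud = 5.0329
Node dd (S = 59.06): continuation = e^(−0.02)·[0.5404·11.1719 + 0.4596·40.7031] = 24.2544; exercise value = 25.9375 > continuation, so V_dd = 25.9375 (exercise)
Node u (S = 131.2): continuation = e^(−0.02)·[0.5404·0.0000 + 0.4596·5.0329] = 2.2673; exercise value = 0.0000 ≤ continuation, so V_u = 2.2673
Node d (S = 78.75): continuation = e^(−0.02)·[0.5404·5.0329 + 0.4596·25.9375] = 14.3507; exercise value = 6.2500 ≤ continuation, so V_d = 14.3507
Node 0 (S = 105): continuation = e^(−0.02)·[0.5404·2.2673 + 0.4596·14.3507] = 7.6659; exercise value = 0.0000 ≤ continuation, so V_0 = 7.6659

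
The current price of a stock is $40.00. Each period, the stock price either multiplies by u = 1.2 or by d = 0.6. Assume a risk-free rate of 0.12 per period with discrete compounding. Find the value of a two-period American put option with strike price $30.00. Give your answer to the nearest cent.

Risk-neutral probability p = (1 + 0.12 − 0.6)/(1.2 − 0.6) = 0.5200/0.6000 = 0.8667
Terminal stock prices: S_uu = 57.6, S_ud = 28.8, S_dd = 14.4
Terminal payoffs (K − S): max(-27.6, 0) = 0, max(1.2, 0) = 1.2, max(15.6, 0) = 15.6
Node u (S = 48): continuation = 1/1.12·[0.8667·0.0000 + 0.1333·1.2000] = 0.1429; exercise value = 0.0000 ≤ continuation, so V_u = 0.1429
Node d (S = 24): continuation = 1/1.12·[0.8667·1.2000 + 0.1333·15.6000] = 2.7857; exercise value = 6.0000 > continuation, so V_d = 6.0000 (exercise)
Node 0 (S = 40): continuation = 1/1.12·[0.8667·0.1429 + 0.1333·6.0000] = 0.8248; exercise value = 0.0000 ≤ continuation, so V_0 = 0.8248

$0.82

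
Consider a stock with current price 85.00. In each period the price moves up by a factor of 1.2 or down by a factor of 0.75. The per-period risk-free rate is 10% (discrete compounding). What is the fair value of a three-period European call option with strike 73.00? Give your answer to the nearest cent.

31.81

Risk-neutral probability p = (1 + 0.1 − 0.75)/(1.2 − 0.75) = 0.3500/0.4500 = 0.7778
Terminal stock prices: S_uuu = 146.9, S_uud = 91.8, S_udd = 57.38, S_ddd = 35.86
Terminal payoffs (S − K): max(73.88, 0) = 73.88, max(18.8, 0) = 18.8, max(-15.62, 0) = 0, max(-37.14, 0) = 0
Node uu (S = 122.4): V_uu = 1/1.1·[0.7778·73.8800 + 0.2222·18.8000] = 56.0364
Node ud (S = 76.5): V_ud = 1/1.1·[0.7778·18.8000 + 0.2222·0.0000] = 13.2929
Node dd (S = 47.81): V_dd = 1/1.1·[0.7778·0.0000 + 0.2222·0.0000] = 0.0000
Node u (S = 102): V_u = 1/1.1·[0.7778·56.0364 + 0.2222·13.2929] = 42.3071
Node d (S = 63.75): V_d = 1/1.1·[0.7778·13.2929 + 0.2222·0.0000] = 9.3990
Node 0 (S = 85): V_0 = 1/1.1·[0.7778·42.3071 + 0.2222·9.3990] = 31.8129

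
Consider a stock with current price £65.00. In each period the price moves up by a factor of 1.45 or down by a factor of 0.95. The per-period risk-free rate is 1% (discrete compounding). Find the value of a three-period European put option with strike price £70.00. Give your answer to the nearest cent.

Risk-neutral probability p = (1 + 0.01 − 0.95)/(1.45 − 0.95) = 0.0600/0.5000 = 0.1200
Terminal stock prices: S_uuu = 198.2, S_uud = 129.8, S_udd = 85.06, S_ddd = 55.73
Terminal payoffs (K − S): max(-128.2, 0) = 0, max(-59.83, 0) = 0, max(-15.06, 0) = 0, max(14.27, 0) = 14.27
Node uu (S = 136.7): V_uu = 1/1.01·[0.1200·0.0000 + 0.8800·0.0000] = 0.0000
Node ud (S = 89.54): V_ud = 1/1.01·[0.1200·0.0000 + 0.8800·0.0000] = 0.0000
Node dd (S = 58.66): V_dd = 1/1.01·[0.1200·0.0000 + 0.8800·14.2706] = 12.4338
Node u (S = 94.25): V_u = 1/1.01·[0.1200·0.0000 + 0.8800·0.0000] = 0.0000
Node d (S = 61.75): V_d = 1/1.01·[0.1200·0.0000 + 0.8800·12.4338] = 10.8334
Node 0 (S = 65): V_0 = 1/1.01·[0.1200·0.0000 + 0.8800·10.8334] = 9.4390

£9.44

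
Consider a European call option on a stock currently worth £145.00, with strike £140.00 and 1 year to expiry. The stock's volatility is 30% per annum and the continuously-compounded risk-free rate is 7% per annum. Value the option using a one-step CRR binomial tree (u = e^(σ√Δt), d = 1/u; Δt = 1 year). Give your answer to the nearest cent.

CRR parameters: u = e^(σ√Δt) = e^(0.3·√1) = 1.3499, d = 1/u = 0.7408
Per-period rate: rΔt = 0.07·1 = 0.07, so R = e^0.07 = 1.0725
Risk-neutral probability p = (e^0.07 − 0.7408)/(1.3499 − 0.7408) = 0.3317/0.6090 = 0.5446
Terminal stock prices: S_u = 195.7, S_d = 107.4
Terminal payoffs (S − K): max(55.73, 0) = 55.73, max(-32.58, 0) = 0
Node 0 (S = 145): V_0 = e^(−0.07)·[0.5446·55.7295 + 0.4554·0.0000] = 28.2990

£28.30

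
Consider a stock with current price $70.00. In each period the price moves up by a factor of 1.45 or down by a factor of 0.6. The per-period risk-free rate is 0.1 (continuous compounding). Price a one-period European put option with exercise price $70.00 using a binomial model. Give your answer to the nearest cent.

$10.28

Risk-neutral probability p = (e^0.1 − 0.6)/(1.45 − 0.6) = 0.5052/0.8500 = 0.5943
Terminal stock prices: S_u = 101.5, S_d = 42
Terminal payoffs (K − S): max(-31.5, 0) = 0, max(28, 0) = 28
Node 0 (S = 70): V_0 = e^(−0.1)·[0.5943·0.0000 + 0.4057·28.0000] = 10.2781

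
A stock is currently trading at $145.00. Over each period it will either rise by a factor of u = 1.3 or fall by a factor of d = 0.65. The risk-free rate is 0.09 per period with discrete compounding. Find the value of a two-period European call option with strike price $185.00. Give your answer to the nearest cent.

Risk-neutral probability p = (1 + 0.09 − 0.65)/(1.3 − 0.65) = 0.4400/0.6500 = 0.6769
Terminal stock prices: S_uu = 245.1, S_ud = 122.5, S_dd = 61.26
Terminal payoffs (S − K): max(60.05, 0) = 60.05, max(-62.47, 0) = 0, max(-123.7, 0) = 0
Node u (S = 188.5): V_u = 1/1.09·[0.6769·60.0500 + 0.3231·0.0000] = 37.2929
Node d (S = 94.25): V_d = 1/1.09·[0.6769·0.0000 + 0.3231·0.0000] = 0.0000
Node 0 (S = 145): V_0 = 1/1.09·[0.6769·37.2929 + 0.3231·0.0000] = 23.1600

$23.16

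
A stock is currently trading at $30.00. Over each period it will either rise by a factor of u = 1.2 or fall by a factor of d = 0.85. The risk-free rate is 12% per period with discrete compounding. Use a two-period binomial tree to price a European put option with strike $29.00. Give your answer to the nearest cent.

$0.31

Risk-neutral probability p = (1 + 0.12 − 0.85)/(1.2 − 0.85) = 0.2700/0.3500 = 0.7714
Terminal stock prices: S_uu = 43.2, S_ud = 30.6, S_dd = 21.67
Terminal payoffs (K − S): max(-14.2, 0) = 0, max(-1.6, 0) = 0, max(7.325, 0) = 7.325
Node u (S = 36): V_u = 1/1.12·[0.7714·0.0000 + 0.2286·0.0000] = 0.0000
Node d (S = 25.5): V_d = 1/1.12·[0.7714·0.0000 + 0.2286·7.3250] = 1.4949
Node 0 (S = 30): V_0 = 1/1.12·[0.7714·0.0000 + 0.2286·1.4949] = 0.3051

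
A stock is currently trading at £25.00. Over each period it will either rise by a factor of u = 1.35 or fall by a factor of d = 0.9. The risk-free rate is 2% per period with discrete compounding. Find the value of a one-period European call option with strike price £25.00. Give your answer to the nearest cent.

£2.29

Risk-neutral probability p = (1 + 0.02 − 0.9)/(1.35 − 0.9) = 0.1200/0.4500 = 0.2667
Terminal stock prices: S_u = 33.75, S_d = 22.5
Terminal payoffs (S − K): max(8.75, 0) = 8.75, max(-2.5, 0) = 0
Node 0 (S = 25): V_0 = 1/1.02·[0.2667·8.7500 + 0.7333·0.0000] = 2.2876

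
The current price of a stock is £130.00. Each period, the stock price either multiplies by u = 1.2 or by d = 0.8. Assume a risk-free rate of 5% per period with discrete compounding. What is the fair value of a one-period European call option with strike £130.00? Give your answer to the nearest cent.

£15.48

Risk-neutral probability p = (1 + 0.05 − 0.8)/(1.2 − 0.8) = 0.2500/0.4000 = 0.6250
Terminal stock prices: S_u = 156, S_d = 104
Terminal payoffs (S − K): max(26, 0) = 26, max(-26, 0) = 0
Node 0 (S = 130): V_0 = 1/1.05·[0.6250·26.0000 + 0.3750·0.0000] = 15.4762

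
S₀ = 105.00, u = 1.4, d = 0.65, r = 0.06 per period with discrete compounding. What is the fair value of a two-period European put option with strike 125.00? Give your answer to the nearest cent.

27.74

Risk-neutral probability p = (1 + 0.06 − 0.65)/(1.4 − 0.65) = 0.4100/0.7500 = 0.5467
Terminal stock prices: S_uu = 205.8, S_ud = 95.55, S_dd = 44.36
Terminal payoffs (K − S): max(-80.8, 0) = 0, max(29.45, 0) = 29.45, max(80.64, 0) = 80.64
Node u (S = 147): V_u = 1/1.06·[0.5467·0.0000 + 0.4533·29.4500] = 12.5950
Node d (S = 68.25): V_d = 1/1.06·[0.5467·29.4500 + 0.4533·80.6375] = 49.6745
Node 0 (S = 105): V_0 = 1/1.06·[0.5467·12.5950 + 0.4533·49.6745] = 27.7400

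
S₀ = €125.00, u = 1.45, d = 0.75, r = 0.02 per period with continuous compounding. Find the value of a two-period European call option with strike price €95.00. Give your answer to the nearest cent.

€42.67

Risk-neutral probability p = (e^0.02 − 0.75)/(1.45 − 0.75) = 0.2702/0.7000 = 0.3860
Terminal stock prices: S_uu = 262.8, S_ud = 135.9, S_dd = 70.31
Terminal payoffs (S − K): max(167.8, 0) = 167.8, max(40.94, 0) = 40.94, max(-24.69, 0) = 0
Node u (S = 181.2): V_u = e^(−0.02)·[0.3860·167.8125 + 0.6140·40.9375] = 88.1311
Node d (S = 93.75): V_d = e^(−0.02)·[0.3860·40.9375 + 0.6140·0.0000] = 15.4891
Node 0 (S = 125): V_0 = e^(−0.02)·[0.3860·88.1311 + 0.6140·15.4891] = 42.6671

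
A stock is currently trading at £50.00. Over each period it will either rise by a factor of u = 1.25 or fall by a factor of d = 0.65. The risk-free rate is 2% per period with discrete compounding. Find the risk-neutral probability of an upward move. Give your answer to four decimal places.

p = 0.6167

Risk-neutral probability p = (1 + 0.02 − 0.65)/(1.25 − 0.65) = 0.3700/0.6000 = 0.6167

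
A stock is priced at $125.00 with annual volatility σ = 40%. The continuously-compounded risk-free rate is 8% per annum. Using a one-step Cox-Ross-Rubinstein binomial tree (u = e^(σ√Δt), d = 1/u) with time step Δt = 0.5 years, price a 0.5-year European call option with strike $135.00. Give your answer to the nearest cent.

CRR parameters: u = e^(σ√Δt) = e^(0.4·√0.5) = 1.3269, d = 1/u = 0.7536
Per-period rate: rΔt = 0.08·0.5 = 0.04, so R = e^0.04 = 1.0408
Risk-neutral probability p = (e^0.04 − 0.7536)/(1.3269 − 0.7536) = 0.2872/0.5733 = 0.5009
Terminal stock prices: S_u = 165.9, S_d = 94.2
Terminal payoffs (S − K): max(30.86, 0) = 30.86, max(-40.8, 0) = 0
Node 0 (S = 125): V_0 = e^(−0.04)·[0.5009·30.8621 + 0.4991·0.0000] = 14.8541

$14.85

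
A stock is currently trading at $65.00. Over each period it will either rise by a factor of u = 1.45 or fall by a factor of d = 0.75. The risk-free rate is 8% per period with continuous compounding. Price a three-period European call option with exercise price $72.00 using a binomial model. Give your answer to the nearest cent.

$19.26

Risk-neutral probability p = (e^0.08 − 0.75)/(1.45 − 0.75) = 0.3333/0.7000 = 0.4761
Terminal stock prices: S_uuu = 198.2, S_uud = 102.5, S_udd = 53.02, S_ddd = 27.42
Terminal payoffs (S − K): max(126.2, 0) = 126.2, max(30.5, 0) = 30.5, max(-18.98, 0) = 0, max(-44.58, 0) = 0
Node uu (S = 136.7): V_uu = e^(−0.08)·[0.4761·126.1606 + 0.5239·30.4969] = 70.1981
Node ud (S = 70.69): V_ud = e^(−0.08)·[0.4761·30.4969 + 0.5239·0.0000] = 13.4039
Node dd (S = 36.56): V_dd = e^(−0.08)·[0.4761·0.0000 + 0.5239·0.0000] = 0.0000
Node u (S = 94.25): V_u = e^(−0.08)·[0.4761·70.1981 + 0.5239·13.4039] = 37.3355
Node d (S = 48.75): V_d = e^(−0.08)·[0.4761·13.4039 + 0.5239·0.0000] = 5.8913
Node 0 (S = 65): V_0 = e^(−0.08)·[0.4761·37.3355 + 0.5239·5.8913] = 19.2586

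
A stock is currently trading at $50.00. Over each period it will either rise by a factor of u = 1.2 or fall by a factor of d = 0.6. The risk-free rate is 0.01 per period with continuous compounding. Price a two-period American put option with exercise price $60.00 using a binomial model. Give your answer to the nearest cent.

$14.49

Risk-neutral probability p = (e^0.01 − 0.6)/(1.2 − 0.6) = 0.4101/0.6000 = 0.6834
Terminal stock prices: S_uu = 72, S_ud = 36, S_dd = 18
Terminal payoffs (K − S): max(-12, 0) = 0, max(24, 0) = 24, max(42, 0) = 42
Node u (S = 60): continuation = e^(−0.01)·[0.6834·0.0000 + 0.3166·24.0000] = 7.5224; exercise value = 0.0000 ≤ continuation, so V_u = 7.5224
Node d (S = 30): continuation = e^(−0.01)·[0.6834·24.0000 + 0.3166·42.0000] = 29.4030; exercise value = 30.0000 > continuation, so V_d = 30.0000 (exercise)
Node 0 (S = 50): continuation = e^(−0.01)·[0.6834·7.5224 + 0.3166·30.0000] = 14.4928; exercise value = 10.0000 ≤ continuation, so V_0 = 14.4928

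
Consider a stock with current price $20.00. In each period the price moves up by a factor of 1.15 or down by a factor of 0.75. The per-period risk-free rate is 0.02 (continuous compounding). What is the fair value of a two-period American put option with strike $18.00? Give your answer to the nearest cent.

$1.11

Risk-neutral probability p = (e^0.02 − 0.75)/(1.15 − 0.75) = 0.2702/0.4000 = 0.6755
Terminal stock prices: S_uu = 26.45, S_ud = 17.25, S_dd = 11.25
Terminal payoffs (K − S): max(-8.45, 0) = 0, max(0.75, 0) = 0.75, max(6.75, 0) = 6.75
Node u (S = 23): continuation = e^(−0.02)·[0.6755·0.0000 + 0.3245·0.7500] = 0.2386; exercise value = 0.0000 ≤ continuation, so V_u = 0.2386
Node d (S = 15): continuation = e^(−0.02)·[0.6755·0.7500 + 0.3245·6.7500] = 2.6436; exercise value = 3.0000 > continuation, so V_d = 3.0000 (exercise)
Node 0 (S = 20): continuation = e^(−0.02)·[0.6755·0.2386 + 0.3245·3.0000] = 1.1122; exercise value = 0.0000 ≤ continuation, so V_0 = 1.1122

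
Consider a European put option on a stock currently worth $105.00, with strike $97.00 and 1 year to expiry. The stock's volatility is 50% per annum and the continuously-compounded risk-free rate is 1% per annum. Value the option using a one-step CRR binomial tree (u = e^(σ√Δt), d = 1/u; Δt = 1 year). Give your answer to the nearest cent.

$20.21

CRR parameters: u = e^(σ√Δt) = e^(0.5·√1) = 1.6487, d = 1/u = 0.6065
Per-period rate: rΔt = 0.01·1 = 0.01, so R = e^0.01 = 1.0101
Risk-neutral probability p = (e^0.01 − 0.6065)/(1.6487 − 0.6065) = 0.4035/1.0422 = 0.3872
Terminal stock prices: S_u = 173.1, S_d = 63.69
Terminal payoffs (K − S): max(-76.12, 0) = 0, max(33.31, 0) = 33.31
Node 0 (S = 105): V_0 = e^(−0.01)·[0.3872·0.0000 + 0.6128·33.3143] = 20.2124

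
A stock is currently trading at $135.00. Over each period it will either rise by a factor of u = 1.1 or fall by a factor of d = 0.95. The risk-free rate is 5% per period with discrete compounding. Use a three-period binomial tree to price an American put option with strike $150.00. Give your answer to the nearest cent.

Risk-neutral probability p = (1 + 0.05 − 0.95)/(1.1 − 0.95) = 0.1000/0.1500 = 0.6667
Terminal stock prices: S_uuu = 179.7, S_uud = 155.2, S_udd = 134, S_ddd = 115.7
Terminal payoffs (K − S): max(-29.69, 0) = 0, max(-5.183, 0) = 0, max(15.98, 0) = 15.98, max(34.25, 0) = 34.25
Node uu (S = 163.4): continuation = 1/1.05·[0.6667·0.0000 + 0.3333·0.0000] = 0.0000; exercise value = 0.0000 ≤ continuation, so V_uu = 0.0000
Node ud (S = 141.1): continuation = 1/1.05·[0.6667·0.0000 + 0.3333·15.9787] = 5.0726; exercise value = 8.9250 > continuation, so V_ud = 8.9250 (exercise)
Node dd (S = 121.8): continuation = 1/1.05·[0.6667·15.9787 + 0.3333·34.2544] = 21.0196; exercise value = 28.1625 > continuation, so V_dd = 28.1625 (exercise)
Node u (S = 148.5): continuation = 1/1.05·[0.6667·0.0000 + 0.3333·8.9250] = 2.8333; exercise value = 1.5000 ≤ continuation, so V_u = 2.8333
Node d (S = 128.2): continuation = 1/1.05·[0.6667·8.9250 + 0.3333·28.1625] = 14.6071; exercise value = 21.7500 > continuation, so V_d = 21.7500 (exercise)
Node 0 (S = 135): continuation = 1/1.05·[0.6667·2.8333 + 0.3333·21.7500] = 8.7037; exercise value = 15.0000 > continuation, so V_0 = 15.0000 (exercise)

$15.00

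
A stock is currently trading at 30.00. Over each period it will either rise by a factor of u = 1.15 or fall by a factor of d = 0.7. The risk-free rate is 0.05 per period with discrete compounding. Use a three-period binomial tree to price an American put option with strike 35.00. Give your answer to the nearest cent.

5.50

Risk-neutral probability p = (1 + 0.05 − 0.7)/(1.15 − 0.7) = 0.3500/0.4500 = 0.7778
Terminal stock prices: S_uuu = 45.63, S_uud = 27.77, S_udd = 16.9, S_ddd = 10.29
Terminal payoffs (K − S): max(-10.63, 0) = 0, max(7.228, 0) = 7.228, max(18.1, 0) = 18.1, max(24.71, 0) = 24.71
Node uu (S = 39.67): continuation = 1/1.05·[0.7778·0.0000 + 0.2222·7.2275] = 1.5296; exercise value = 0.0000 ≤ continuation, so V_uu = 1.5296
Node ud (S = 24.15): continuation = 1/1.05·[0.7778·7.2275 + 0.2222·18.0950] = 9.1833; exercise value = 10.8500 > continuation, so V_ud = 10.8500 (exercise)
Node dd (S = 14.7): continuation = 1/1.05·[0.7778·18.0950 + 0.2222·24.7100] = 18.6333; exercise value = 20.3000 > continuation, so V_dd = 20.3000 (exercise)
Node u (S = 34.5): continuation = 1/1.05·[0.7778·1.5296 + 0.2222·10.8500] = 3.4294; exercise value = 0.5000 ≤ continuation, so V_u = 3.4294
Node d (S = 21): continuation = 1/1.05·[0.7778·10.8500 + 0.2222·20.3000] = 12.3333; exercise value = 14.0000 > continuation, so V_d = 14.0000 (exercise)
Node 0 (S = 30): continuation = 1/1.05·[0.7778·3.4294 + 0.2222·14.0000] = 5.5032; exercise value = 5.0000 ≤ continuation, so V_0 = 5.5032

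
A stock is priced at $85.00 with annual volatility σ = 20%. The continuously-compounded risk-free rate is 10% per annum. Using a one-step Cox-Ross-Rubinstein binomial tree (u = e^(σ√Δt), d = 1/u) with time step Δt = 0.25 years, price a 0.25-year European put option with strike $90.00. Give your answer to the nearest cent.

CRR parameters: u = e^(σ√Δt) = e^(0.2·√0.25) = 1.1052, d = 1/u = 0.9048
Per-period rate: rΔt = 0.1·0.25 = 0.025, so R = e^0.025 = 1.0253
Risk-neutral probability p = (e^0.025 − 0.9048)/(1.1052 − 0.9048) = 0.1205/0.2003 = 0.6014
Terminal stock prices: S_u = 93.94, S_d = 76.91
Terminal payoffs (K − S): max(-3.94, 0) = 0, max(13.09, 0) = 13.09
Node 0 (S = 85): V_0 = e^(−0.025)·[0.6014·0.0000 + 0.3986·13.0888] = 5.0886

$5.09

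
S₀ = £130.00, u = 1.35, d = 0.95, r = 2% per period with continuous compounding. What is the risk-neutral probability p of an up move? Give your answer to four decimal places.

Risk-neutral probability p = (e^0.02 − 0.95)/(1.35 − 0.95) = 0.0702/0.4000 = 0.1755

p = 0.1755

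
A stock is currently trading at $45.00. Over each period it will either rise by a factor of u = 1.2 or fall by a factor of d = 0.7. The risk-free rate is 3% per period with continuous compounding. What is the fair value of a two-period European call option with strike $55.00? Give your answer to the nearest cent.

$4.03

Risk-neutral probability p = (e^0.03 − 0.7)/(1.2 − 0.7) = 0.3305/0.5000 = 0.6609
Terminal stock prices: S_uu = 64.8, S_ud = 37.8, S_dd = 22.05
Terminal payoffs (S − K): max(9.8, 0) = 9.8, max(-17.2, 0) = 0, max(-32.95, 0) = 0
Node u (S = 54): V_u = e^(−0.03)·[0.6609·9.8000 + 0.3391·0.0000] = 6.2855
Node d (S = 31.5): V_d = e^(−0.03)·[0.6609·0.0000 + 0.3391·0.0000] = 0.0000
Node 0 (S = 45): V_0 = e^(−0.03)·[0.6609·6.2855 + 0.3391·0.0000] = 4.0314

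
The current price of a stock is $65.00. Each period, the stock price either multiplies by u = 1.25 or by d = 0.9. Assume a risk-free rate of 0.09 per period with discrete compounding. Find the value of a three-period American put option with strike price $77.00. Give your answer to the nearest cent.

Risk-neutral probability p = (1 + 0.09 − 0.9)/(1.25 − 0.9) = 0.1900/0.3500 = 0.5429
Terminal stock prices: S_uuu = 127, S_uud = 91.41, S_udd = 65.81, S_ddd = 47.39
Terminal payoffs (K − S): max(-49.95, 0) = 0, max(-14.41, 0) = 0, max(11.19, 0) = 11.19, max(29.61, 0) = 29.61
Node uu (S = 101.6): continuation = 1/1.09·[0.5429·0.0000 + 0.4571·0.0000] = 0.0000; exercise value = 0.0000 ≤ continuation, so V_uu = 0.0000
Node ud (S = 73.12): continuation = 1/1.09·[0.5429·0.0000 + 0.4571·11.1875] = 4.6920; exercise value = 3.8750 ≤ continuation, so V_ud = 4.6920
Node dd (S = 52.65): continuation = 1/1.09·[0.5429·11.1875 + 0.4571·29.6150] = 17.9922; exercise value = 24.3500 > continuation, so V_dd = 24.3500 (exercise)
Node u (S = 81.25): continuation = 1/1.09·[0.5429·0.0000 + 0.4571·4.6920] = 1.9678; exercise value = 0.0000 ≤ continuation, so V_u = 1.9678
Node d (S = 58.5): continuation = 1/1.09·[0.5429·4.6920 + 0.4571·24.3500] = 12.5491; exercise value = 18.5000 > continuation, so V_d = 18.5000 (exercise)
Node 0 (S = 65): continuation = 1/1.09·[0.5429·1.9678 + 0.4571·18.5000] = 8.7389; exercise value = 12.0000 > continuation, so V_0 = 12.0000 (exercise)

$12.00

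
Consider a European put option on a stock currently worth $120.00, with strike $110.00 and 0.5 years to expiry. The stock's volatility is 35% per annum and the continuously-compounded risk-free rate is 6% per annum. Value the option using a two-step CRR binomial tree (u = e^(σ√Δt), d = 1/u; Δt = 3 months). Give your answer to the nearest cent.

$6.19

CRR parameters: u = e^(σ√Δt) = e^(0.35·√0.25) = 1.1912, d = 1/u = 0.8395
Per-period rate: rΔt = 0.06·0.25 = 0.015, so R = e^0.015 = 1.0151
Risk-neutral probability p = (e^0.015 − 0.8395)/(1.1912 − 0.8395) = 0.1757/0.3518 = 0.4993
Terminal stock prices: S_uu = 170.3, S_ud = 120, S_dd = 84.56
Terminal payoffs (K − S): max(-60.29, 0) = 0, max(-10, 0) = 0, max(25.44, 0) = 25.44
Node u (S = 142.9): V_u = e^(−0.015)·[0.4993·0.0000 + 0.5007·0.0000] = 0.0000
Node d (S = 100.7): V_d = e^(−0.015)·[0.4993·0.0000 + 0.5007·25.4374] = 12.5464
Node 0 (S = 120): V_0 = e^(−0.015)·[0.4993·0.0000 + 0.5007·12.5464] = 6.1882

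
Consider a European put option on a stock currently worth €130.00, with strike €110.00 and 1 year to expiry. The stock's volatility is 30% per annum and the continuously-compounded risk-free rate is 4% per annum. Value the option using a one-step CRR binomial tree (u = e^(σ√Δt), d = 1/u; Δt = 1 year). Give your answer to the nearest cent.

€6.68

CRR parameters: u = e^(σ√Δt) = e^(0.3·√1) = 1.3499, d = 1/u = 0.7408
Per-period rate: rΔt = 0.04·1 = 0.04, so R = e^0.04 = 1.0408
Risk-neutral probability p = (e^0.04 − 0.7408)/(1.3499 − 0.7408) = 0.3000/0.6090 = 0.4926
Terminal stock prices: S_u = 175.5, S_d = 96.31
Terminal payoffs (K − S): max(-65.48, 0) = 0, max(13.69, 0) = 13.69
Node 0 (S = 130): V_0 = e^(−0.04)·[0.4926·0.0000 + 0.5074·13.6936] = 6.6762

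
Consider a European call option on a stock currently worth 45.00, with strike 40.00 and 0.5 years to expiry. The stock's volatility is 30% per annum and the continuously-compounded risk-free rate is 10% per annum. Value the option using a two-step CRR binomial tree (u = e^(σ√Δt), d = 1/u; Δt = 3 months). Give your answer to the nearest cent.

8.25

CRR parameters: u = e^(σ√Δt) = e^(0.3·√0.25) = 1.1618, d = 1/u = 0.8607
Per-period rate: rΔt = 0.1·0.25 = 0.025, so R = e^0.025 = 1.0253
Risk-neutral probability p = (e^0.025 − 0.8607)/(1.1618 − 0.8607) = 0.1646/0.3011 = 0.5466
Terminal stock prices: S_uu = 60.74, S_ud = 45, S_dd = 33.34
Terminal payoffs (S − K): max(20.74, 0) = 20.74, max(5, 0) = 5, max(-6.663, 0) = 0
Node u (S = 52.28): V_u = e^(−0.025)·[0.5466·20.7436 + 0.4534·5.0000] = 13.2701
Node d (S = 38.73): V_d = e^(−0.025)·[0.5466·5.0000 + 0.4534·0.0000] = 2.6657
Node 0 (S = 45): V_0 = e^(−0.025)·[0.5466·13.2701 + 0.4534·2.6657] = 8.2536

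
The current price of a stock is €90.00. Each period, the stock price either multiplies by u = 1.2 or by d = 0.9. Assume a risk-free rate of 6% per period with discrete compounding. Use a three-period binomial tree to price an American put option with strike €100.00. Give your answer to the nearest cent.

€10.00

Risk-neutral probability p = (1 + 0.06 − 0.9)/(1.2 − 0.9) = 0.1600/0.3000 = 0.5333
Terminal stock prices: S_uuu = 155.5, S_uud = 116.6, S_udd = 87.48, S_ddd = 65.61
Terminal payoffs (K − S): max(-55.52, 0) = 0, max(-16.64, 0) = 0, max(12.52, 0) = 12.52, max(34.39, 0) = 34.39
Node uu (S = 129.6): continuation = 1/1.06·[0.5333·0.0000 + 0.4667·0.0000] = 0.0000; exercise value = 0.0000 ≤ continuation, so V_uu = 0.0000
Node ud (S = 97.2): continuation = 1/1.06·[0.5333·0.0000 + 0.4667·12.5200] = 5.5119; exercise value = 2.8000 ≤ continuation, so V_ud = 5.5119
Node dd (S = 72.9): continuation = 1/1.06·[0.5333·12.5200 + 0.4667·34.3900] = 21.4396; exercise value = 27.1000 > continuation, so V_dd = 27.1000 (exercise)
Node u (S = 108): continuation = 1/1.06·[0.5333·0.0000 + 0.4667·5.5119] = 2.4266; exercise value = 0.0000 ≤ continuation, so V_u = 2.4266
Node d (S = 81): continuation = 1/1.06·[0.5333·5.5119 + 0.4667·27.1000] = 14.7041; exercise value = 19.0000 > continuation, so V_d = 19.0000 (exercise)
Node 0 (S = 90): continuation = 1/1.06·[0.5333·2.4266 + 0.4667·19.0000] = 9.5857; exercise value = 10.0000 > continuation, so V_0 = 10.0000 (exercise)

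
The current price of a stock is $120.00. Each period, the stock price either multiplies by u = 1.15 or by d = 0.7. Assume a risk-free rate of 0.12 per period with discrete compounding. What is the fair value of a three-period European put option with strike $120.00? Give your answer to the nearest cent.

Risk-neutral probability p = (1 + 0.12 − 0.7)/(1.15 − 0.7) = 0.4200/0.4500 = 0.9333
Terminal stock prices: S_uuu = 182.5, S_uud = 111.1, S_udd = 67.62, S_ddd = 41.16
Terminal payoffs (K − S): max(-62.5, 0) = 0, max(8.91, 0) = 8.91, max(52.38, 0) = 52.38, max(78.84, 0) = 78.84
Node uu (S = 158.7): V_uu = 1/1.12·[0.9333·0.0000 + 0.0667·8.9100] = 0.5304
Node ud (S = 96.6): V_ud = 1/1.12·[0.9333·8.9100 + 0.0667·52.3800] = 10.5429
Node dd (S = 58.8): V_dd = 1/1.12·[0.9333·52.3800 + 0.0667·78.8400] = 48.3429
Node u (S = 138): V_u = 1/1.12·[0.9333·0.5304 + 0.0667·10.5429] = 1.0695
Node d (S = 84): V_d = 1/1.12·[0.9333·10.5429 + 0.0667·48.3429] = 11.6633
Node 0 (S = 120): V_0 = 1/1.12·[0.9333·1.0695 + 0.0667·11.6633] = 1.5855

$1.59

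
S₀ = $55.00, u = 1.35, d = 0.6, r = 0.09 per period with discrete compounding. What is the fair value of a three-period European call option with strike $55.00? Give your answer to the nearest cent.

Risk-neutral probability p = (1 + 0.09 − 0.6)/(1.35 − 0.6) = 0.4900/0.7500 = 0.6533
Terminal stock prices: S_uuu = 135.3, S_uud = 60.14, S_udd = 26.73, S_ddd = 11.88
Terminal payoffs (S − K): max(80.32, 0) = 80.32, max(5.143, 0) = 5.143, max(-28.27, 0) = 0, max(-43.12, 0) = 0
Node uu (S = 100.2): V_uu = 1/1.09·[0.6533·80.3206 + 0.3467·5.1425] = 49.7788
Node ud (S = 44.55): V_ud = 1/1.09·[0.6533·5.1425 + 0.3467·0.0000] = 3.0824
Node dd (S = 19.8): V_dd = 1/1.09·[0.6533·0.0000 + 0.3467·0.0000] = 0.0000
Node u (S = 74.25): V_u = 1/1.09·[0.6533·49.7788 + 0.3467·3.0824] = 30.8171
Node d (S = 33): V_d = 1/1.09·[0.6533·3.0824 + 0.3467·0.0000] = 1.8475
Node 0 (S = 55): V_0 = 1/1.09·[0.6533·30.8171 + 0.3467·1.8475] = 19.0590

$19.06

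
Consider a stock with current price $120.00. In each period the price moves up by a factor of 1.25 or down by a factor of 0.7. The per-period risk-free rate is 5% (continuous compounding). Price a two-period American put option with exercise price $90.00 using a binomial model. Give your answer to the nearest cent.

Risk-neutral probability p = (e^0.05 − 0.7)/(1.25 − 0.7) = 0.3513/0.5500 = 0.6387
Terminal stock prices: S_uu = 187.5, S_ud = 105, S_dd = 58.8
Terminal payoffs (K − S): max(-97.5, 0) = 0, max(-15, 0) = 0, max(31.2, 0) = 31.2
Node u (S = 150): continuation = e^(−0.05)·[0.6387·0.0000 + 0.3613·0.0000] = 0.0000; exercise value = 0.0000 ≤ continuation, so V_u = 0.0000
Node d (S = 84): continuation = e^(−0.05)·[0.6387·0.0000 + 0.3613·31.2000] = 10.7235; exercise value = 6.0000 ≤ continuation, so V_d = 10.7235
Node 0 (S = 120): continuation = e^(−0.05)·[0.6387·0.0000 + 0.3613·10.7235] = 3.6857; exercise value = 0.0000 ≤ continuation, so V_0 = 3.6857

$3.69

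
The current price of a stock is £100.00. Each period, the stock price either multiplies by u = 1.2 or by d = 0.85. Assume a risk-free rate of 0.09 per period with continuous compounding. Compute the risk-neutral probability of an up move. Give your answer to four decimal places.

p = 0.6976

Risk-neutral probability p = (e^0.09 − 0.85)/(1.2 − 0.85) = 0.2442/0.3500 = 0.6976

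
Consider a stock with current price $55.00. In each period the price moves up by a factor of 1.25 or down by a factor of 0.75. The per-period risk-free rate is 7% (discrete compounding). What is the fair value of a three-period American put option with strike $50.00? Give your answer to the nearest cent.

Risk-neutral probability p = (1 + 0.07 − 0.75)/(1.25 − 0.75) = 0.3200/0.5000 = 0.6400
Terminal stock prices: S_uuu = 107.4, S_uud = 64.45, S_udd = 38.67, S_ddd = 23.2
Terminal payoffs (K − S): max(-57.42, 0) = 0, max(-14.45, 0) = 0, max(11.33, 0) = 11.33, max(26.8, 0) = 26.8
Node uu (S = 85.94): continuation = 1/1.07·[0.6400·0.0000 + 0.3600·0.0000] = 0.0000; exercise value = 0.0000 ≤ continuation, so V_uu = 0.0000
Node ud (S = 51.56): continuation = 1/1.07·[0.6400·0.0000 + 0.3600·11.3281] = 3.8113; exercise value = 0.0000 ≤ continuation, so V_ud = 3.8113
Node dd (S = 30.94): continuation = 1/1.07·[0.6400·11.3281 + 0.3600·26.7969] = 15.7915; exercise value = 19.0625 > continuation, so V_dd = 19.0625 (exercise)
Node u (S = 68.75): continuation = 1/1.07·[0.6400·0.0000 + 0.3600·3.8113] = 1.2823; exercise value = 0.0000 ≤ continuation, so V_u = 1.2823
Node d (S = 41.25): continuation = 1/1.07·[0.6400·3.8113 + 0.3600·19.0625] = 8.6932; exercise value = 8.7500 > continuation, so V_d = 8.7500 (exercise)
Node 0 (S = 55): continuation = 1/1.07·[0.6400·1.2823 + 0.3600·8.7500] = 3.7109; exercise value = 0.0000 ≤ continuation, so V_0 = 3.7109

$3.71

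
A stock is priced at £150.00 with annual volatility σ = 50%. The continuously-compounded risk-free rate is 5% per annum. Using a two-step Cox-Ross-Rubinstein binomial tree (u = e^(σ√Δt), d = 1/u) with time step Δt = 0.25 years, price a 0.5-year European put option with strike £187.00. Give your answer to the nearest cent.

CRR parameters: u = e^(σ√Δt) = e^(0.5·√0.25) = 1.2840, d = 1/u = 0.7788
Per-period rate: rΔt = 0.05·0.25 = 0.0125, so R = e^0.0125 = 1.0126
Risk-neutral probability p = (e^0.0125 − 0.7788)/(1.2840 − 0.7788) = 0.2338/0.5052 = 0.4627
Terminal stock prices: S_uu = 247.3, S_ud = 150, S_dd = 90.98
Terminal payoffs (K − S): max(-60.31, 0) = 0, max(37, 0) = 37, max(96.02, 0) = 96.02
Node u (S = 192.6): V_u = e^(−0.0125)·[0.4627·0.0000 + 0.5373·37.0000] = 19.6324
Node d (S = 116.8): V_d = e^(−0.0125)·[0.4627·37.0000 + 0.5373·96.0204] = 67.8569
Node 0 (S = 150): V_0 = e^(−0.0125)·[0.4627·19.6324 + 0.5373·67.8569] = 44.9767

£44.98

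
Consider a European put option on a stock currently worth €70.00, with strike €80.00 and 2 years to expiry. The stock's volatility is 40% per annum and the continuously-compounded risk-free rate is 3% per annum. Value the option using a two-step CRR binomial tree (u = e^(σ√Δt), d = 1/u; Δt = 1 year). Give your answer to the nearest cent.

CRR parameters: u = e^(σ√Δt) = e^(0.4·√1) = 1.4918, d = 1/u = 0.6703
Per-period rate: rΔt = 0.03·1 = 0.03, so R = e^0.03 = 1.0305
Risk-neutral probability p = (e^0.03 − 0.6703)/(1.4918 − 0.6703) = 0.3601/0.8215 = 0.4384
Terminal stock prices: S_uu = 155.8, S_ud = 70, S_dd = 31.45
Terminal payoffs (K − S): max(-75.79, 0) = 0, max(10, 0) = 10, max(48.55, 0) = 48.55
Node u (S = 104.4): V_u = e^(−0.03)·[0.4384·0.0000 + 0.5616·10.0000] = 5.4502
Node d (S = 46.92): V_d = e^(−0.03)·[0.4384·10.0000 + 0.5616·48.5470] = 30.7132
Node 0 (S = 70): V_0 = e^(−0.03)·[0.4384·5.4502 + 0.5616·30.7132] = 19.0579

€19.06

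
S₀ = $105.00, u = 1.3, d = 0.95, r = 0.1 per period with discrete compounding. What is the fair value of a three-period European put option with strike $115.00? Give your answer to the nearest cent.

$3.50

Risk-neutral probability p = (1 + 0.1 − 0.95)/(1.3 − 0.95) = 0.1500/0.3500 = 0.4286
Terminal stock prices: S_uuu = 230.7, S_uud = 168.6, S_udd = 123.2, S_ddd = 90.02
Terminal payoffs (K − S): max(-115.7, 0) = 0, max(-53.58, 0) = 0, max(-8.191, 0) = 0, max(24.98, 0) = 24.98
Node uu (S = 177.5): V_uu = 1/1.1·[0.4286·0.0000 + 0.5714·0.0000] = 0.0000
Node ud (S = 129.7): V_ud = 1/1.1·[0.4286·0.0000 + 0.5714·0.0000] = 0.0000
Node dd (S = 94.76): V_dd = 1/1.1·[0.4286·0.0000 + 0.5714·24.9756] = 12.9744
Node u (S = 136.5): V_u = 1/1.1·[0.4286·0.0000 + 0.5714·0.0000] = 0.0000
Node d (S = 99.75): V_d = 1/1.1·[0.4286·0.0000 + 0.5714·12.9744] = 6.7399
Node 0 (S = 105): V_0 = 1/1.1·[0.4286·0.0000 + 0.5714·6.7399] = 3.5013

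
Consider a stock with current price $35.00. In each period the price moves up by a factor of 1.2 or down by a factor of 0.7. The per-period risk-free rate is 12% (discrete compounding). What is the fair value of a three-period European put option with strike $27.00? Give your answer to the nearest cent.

$0.34

Risk-neutral probability p = (1 + 0.12 − 0.7)/(1.2 − 0.7) = 0.4200/0.5000 = 0.8400
Terminal stock prices: S_uuu = 60.48, S_uud = 35.28, S_udd = 20.58, S_ddd = 12
Terminal payoffs (K − S): max(-33.48, 0) = 0, max(-8.28, 0) = 0, max(6.42, 0) = 6.42, max(15, 0) = 15
Node uu (S = 50.4): V_uu = 1/1.12·[0.8400·0.0000 + 0.1600·0.0000] = 0.0000
Node ud (S = 29.4): V_ud = 1/1.12·[0.8400·0.0000 + 0.1600·6.4200] = 0.9171
Node dd (S = 17.15): V_dd = 1/1.12·[0.8400·6.4200 + 0.1600·14.9950] = 6.9571
Node u (S = 42): V_u = 1/1.12·[0.8400·0.0000 + 0.1600·0.9171] = 0.1310
Node d (S = 24.5): V_d = 1/1.12·[0.8400·0.9171 + 0.1600·6.9571] = 1.6817
Node 0 (S = 35): V_0 = 1/1.12·[0.8400·0.1310 + 0.1600·1.6817] = 0.3385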